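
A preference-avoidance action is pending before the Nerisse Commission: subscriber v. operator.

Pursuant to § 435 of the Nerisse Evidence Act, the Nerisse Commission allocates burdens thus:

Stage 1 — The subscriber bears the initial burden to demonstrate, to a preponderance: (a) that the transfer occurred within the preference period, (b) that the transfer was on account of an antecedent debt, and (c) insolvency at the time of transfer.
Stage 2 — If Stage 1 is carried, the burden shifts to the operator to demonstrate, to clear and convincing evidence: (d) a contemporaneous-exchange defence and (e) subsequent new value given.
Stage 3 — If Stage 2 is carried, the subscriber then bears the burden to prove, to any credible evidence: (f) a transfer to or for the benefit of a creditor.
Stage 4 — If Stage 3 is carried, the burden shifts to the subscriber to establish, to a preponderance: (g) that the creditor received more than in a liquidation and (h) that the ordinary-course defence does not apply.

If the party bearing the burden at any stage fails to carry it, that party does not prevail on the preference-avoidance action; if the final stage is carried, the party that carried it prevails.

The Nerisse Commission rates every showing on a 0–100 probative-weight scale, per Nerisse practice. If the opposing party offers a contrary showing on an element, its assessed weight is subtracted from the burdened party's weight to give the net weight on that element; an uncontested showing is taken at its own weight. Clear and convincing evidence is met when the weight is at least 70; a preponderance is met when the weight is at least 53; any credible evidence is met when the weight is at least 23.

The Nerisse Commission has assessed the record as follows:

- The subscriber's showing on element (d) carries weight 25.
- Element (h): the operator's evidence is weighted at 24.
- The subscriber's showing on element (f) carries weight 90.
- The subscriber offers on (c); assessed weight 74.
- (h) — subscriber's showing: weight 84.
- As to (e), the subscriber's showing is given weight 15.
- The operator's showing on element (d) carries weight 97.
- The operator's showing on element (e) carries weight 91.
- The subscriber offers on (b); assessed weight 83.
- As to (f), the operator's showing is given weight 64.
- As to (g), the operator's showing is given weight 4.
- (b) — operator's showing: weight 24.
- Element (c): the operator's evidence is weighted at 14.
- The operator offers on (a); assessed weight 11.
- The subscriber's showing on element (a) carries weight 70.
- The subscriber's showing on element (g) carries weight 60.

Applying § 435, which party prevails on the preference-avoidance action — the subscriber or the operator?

subscriber

Stage 1 — burden on subscriber; standard: a preponderance (weight is at least 53).
    (a): 70 − 11 = 59 ≥ 53 [met]
    (b): 83 − 24 = 59 ≥ 53 [met]
    (c): 74 − 14 = 60 ≥ 53 [met]
  Stage 1 carried; the burden shifts to the operator.
Stage 2 — burden on operator; standard: clear and convincing evidence (weight is at least 70).
    (d): 97 − 25 = 72 ≥ 70 [met]
    (e): 91 − 15 = 76 ≥ 70 [met]
  All elements met. The burden passes to the subscriber.
Stage 3 — burden on subscriber; standard: any credible evidence (weight is at least 23).
    (f): 90 − 64 = 26 ≥ 23 [met]
  Stage 3 is satisfied; the subscriber continues to bear the burden.
Stage 4 — burden on subscriber; standard: a preponderance (weight is at least 53).
    (g): 60 − 4 = 56 ≥ 53 [met]
    (h): 84 − 24 = 60 ≥ 53 [met]
  The subscriber carries the last stage.
Every stage carried; the subscriber prevails.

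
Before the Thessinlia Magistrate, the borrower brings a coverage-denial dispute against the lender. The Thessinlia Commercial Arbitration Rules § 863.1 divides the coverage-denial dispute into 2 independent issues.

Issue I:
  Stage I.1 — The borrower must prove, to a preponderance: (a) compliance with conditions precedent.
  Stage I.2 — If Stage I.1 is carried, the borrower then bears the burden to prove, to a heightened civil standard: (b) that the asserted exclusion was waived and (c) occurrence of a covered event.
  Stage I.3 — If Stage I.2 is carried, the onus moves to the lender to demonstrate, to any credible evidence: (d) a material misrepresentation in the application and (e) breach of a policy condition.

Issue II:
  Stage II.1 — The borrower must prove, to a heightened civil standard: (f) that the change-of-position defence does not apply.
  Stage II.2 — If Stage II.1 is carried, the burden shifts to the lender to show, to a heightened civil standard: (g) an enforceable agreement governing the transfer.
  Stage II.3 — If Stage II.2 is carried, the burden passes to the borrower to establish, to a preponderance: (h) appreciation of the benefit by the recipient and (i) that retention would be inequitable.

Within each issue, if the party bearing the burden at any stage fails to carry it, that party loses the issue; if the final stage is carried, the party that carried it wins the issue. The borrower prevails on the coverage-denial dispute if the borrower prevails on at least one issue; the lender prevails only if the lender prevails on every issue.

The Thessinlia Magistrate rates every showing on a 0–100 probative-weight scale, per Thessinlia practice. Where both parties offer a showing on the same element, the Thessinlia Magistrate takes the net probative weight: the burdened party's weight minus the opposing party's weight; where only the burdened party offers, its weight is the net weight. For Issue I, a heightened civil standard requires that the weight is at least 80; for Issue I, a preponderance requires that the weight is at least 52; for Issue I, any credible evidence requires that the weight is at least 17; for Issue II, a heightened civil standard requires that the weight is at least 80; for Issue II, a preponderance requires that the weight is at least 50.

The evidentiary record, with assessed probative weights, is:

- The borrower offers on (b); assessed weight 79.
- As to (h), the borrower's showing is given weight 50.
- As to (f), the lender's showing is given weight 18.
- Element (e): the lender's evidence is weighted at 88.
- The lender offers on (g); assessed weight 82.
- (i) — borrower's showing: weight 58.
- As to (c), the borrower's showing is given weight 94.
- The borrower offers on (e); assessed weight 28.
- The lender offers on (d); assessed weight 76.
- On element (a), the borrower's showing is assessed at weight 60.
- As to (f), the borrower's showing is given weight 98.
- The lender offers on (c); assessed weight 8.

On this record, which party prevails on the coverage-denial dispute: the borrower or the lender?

borrower

— Issue I —
At Stage I.1 the borrower must meet a preponderance (weight is at least 52): on (a) the weight is 60, ≥ 52, so (a) meets the standard.
  Stage I.1 is satisfied; the borrower continues to bear the burden.
At Stage I.2 the borrower must meet a heightened civil standard (weight is at least 80): on (b) the weight is 79, < 80, so (b) does not meet the standard; on (c) the weight is 94 less the opposing 8 gives net 86, ≥ 80, so (c) meets the standard.
  Not every element is met, so the borrower fails to carry Stage I.2.
The analysis ends at Stage I.2; the lender prevails on this issue.
— Issue II —
Stage II.1 (borrower, a heightened civil standard, weight is at least 80): (f) net 98−18=80 ≥ 80 — meets.
  Stage II.1 is satisfied; the onus moves to the lender.
Stage II.2 (lender, a heightened civil standard, weight is at least 80): (g) 82 ≥ 80 — meets.
  Stage II.2 carried; the burden shifts to the borrower.
Stage II.3 (borrower, a preponderance, weight is at least 50): (h) 50 ≥ 50 — meets; (i) 58 ≥ 50 — meets.
  All elements met at the final stage.
Every stage carried; the borrower prevails on this issue.
Per-issue: Issue I → lender; Issue II → borrower. The borrower must prevail on at least one issue; overall, the borrower prevails.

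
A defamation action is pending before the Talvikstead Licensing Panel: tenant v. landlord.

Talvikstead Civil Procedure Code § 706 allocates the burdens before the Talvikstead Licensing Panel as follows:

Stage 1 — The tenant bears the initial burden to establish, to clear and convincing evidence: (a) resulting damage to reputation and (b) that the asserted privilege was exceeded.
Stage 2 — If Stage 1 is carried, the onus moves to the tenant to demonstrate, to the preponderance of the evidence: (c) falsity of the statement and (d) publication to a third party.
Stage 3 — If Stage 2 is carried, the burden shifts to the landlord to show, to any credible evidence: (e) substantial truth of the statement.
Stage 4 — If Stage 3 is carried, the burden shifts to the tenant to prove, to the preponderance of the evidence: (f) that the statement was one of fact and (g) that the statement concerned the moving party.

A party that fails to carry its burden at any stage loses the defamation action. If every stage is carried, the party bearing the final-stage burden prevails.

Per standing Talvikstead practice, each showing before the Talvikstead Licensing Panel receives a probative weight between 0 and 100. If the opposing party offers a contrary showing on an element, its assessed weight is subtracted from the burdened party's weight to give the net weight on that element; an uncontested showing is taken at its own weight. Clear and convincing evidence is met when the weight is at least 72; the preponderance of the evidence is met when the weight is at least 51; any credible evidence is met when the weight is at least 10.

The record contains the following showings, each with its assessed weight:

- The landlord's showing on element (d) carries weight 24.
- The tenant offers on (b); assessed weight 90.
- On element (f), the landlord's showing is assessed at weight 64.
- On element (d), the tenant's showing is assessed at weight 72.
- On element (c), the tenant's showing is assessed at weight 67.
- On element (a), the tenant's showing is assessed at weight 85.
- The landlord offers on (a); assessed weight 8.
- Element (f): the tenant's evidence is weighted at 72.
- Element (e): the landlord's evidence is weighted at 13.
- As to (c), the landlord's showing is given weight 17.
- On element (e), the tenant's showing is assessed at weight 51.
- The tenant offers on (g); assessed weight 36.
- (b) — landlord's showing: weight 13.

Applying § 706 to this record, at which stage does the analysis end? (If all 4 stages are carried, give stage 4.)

stage 2

Stage 1 — burden on tenant; standard: clear and convincing evidence (weight is at least 72).
    (a): 85 − 8 = 77 ≥ 72 [met]
    (b): 90 − 13 = 77 ≥ 72 [met]
  Stage 1 carried; the burden remains with the tenant.
Stage 2 — burden on tenant; standard: the preponderance of the evidence (weight is at least 51).
    (c): 67 − 17 = 50 < 51 [not met]
    (d): 72 − 24 = 48 < 51 [not met]
  The tenant does not carry Stage 2.
The landlord prevails.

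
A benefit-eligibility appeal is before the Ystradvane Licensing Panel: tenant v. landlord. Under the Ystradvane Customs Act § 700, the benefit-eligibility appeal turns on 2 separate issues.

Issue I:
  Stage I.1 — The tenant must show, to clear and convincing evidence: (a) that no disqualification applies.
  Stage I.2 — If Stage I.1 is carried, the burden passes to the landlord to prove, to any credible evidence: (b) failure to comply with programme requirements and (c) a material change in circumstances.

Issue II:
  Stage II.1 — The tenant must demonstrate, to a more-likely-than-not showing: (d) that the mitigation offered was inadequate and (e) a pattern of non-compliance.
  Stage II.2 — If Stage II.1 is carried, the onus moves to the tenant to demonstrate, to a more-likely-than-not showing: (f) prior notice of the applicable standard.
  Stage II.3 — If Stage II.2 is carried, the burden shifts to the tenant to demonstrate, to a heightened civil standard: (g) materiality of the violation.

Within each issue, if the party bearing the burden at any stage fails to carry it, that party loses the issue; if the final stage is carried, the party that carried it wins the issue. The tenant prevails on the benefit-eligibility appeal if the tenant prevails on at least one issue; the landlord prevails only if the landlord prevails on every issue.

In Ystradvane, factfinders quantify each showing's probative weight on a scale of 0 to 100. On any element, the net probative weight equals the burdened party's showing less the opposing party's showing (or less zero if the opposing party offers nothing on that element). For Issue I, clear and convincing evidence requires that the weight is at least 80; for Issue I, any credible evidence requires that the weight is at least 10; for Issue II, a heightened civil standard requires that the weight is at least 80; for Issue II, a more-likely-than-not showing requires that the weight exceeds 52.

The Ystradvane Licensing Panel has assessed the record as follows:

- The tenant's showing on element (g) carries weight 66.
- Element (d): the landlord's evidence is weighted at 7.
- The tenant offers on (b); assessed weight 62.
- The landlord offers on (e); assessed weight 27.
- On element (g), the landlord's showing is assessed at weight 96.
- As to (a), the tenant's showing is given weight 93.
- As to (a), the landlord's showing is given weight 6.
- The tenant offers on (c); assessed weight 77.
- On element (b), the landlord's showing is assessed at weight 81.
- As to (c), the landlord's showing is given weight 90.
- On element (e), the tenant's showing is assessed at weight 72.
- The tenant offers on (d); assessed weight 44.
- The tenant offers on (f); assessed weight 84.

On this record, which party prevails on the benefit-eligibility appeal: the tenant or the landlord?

landlord

— Issue I —
At Stage I.1 the tenant must meet clear and convincing evidence (weight is at least 80): on (a) the weight is 93 less the opposing 6 gives net 87, ≥ 80, so (a) meets the standard.
  Stage I.1 carried; the burden shifts to the landlord.
At Stage I.2 the landlord must meet any credible evidence (weight is at least 10): on (b) the weight is 81 less the opposing 62 gives net 19, ≥ 10, so (b) meets the standard; on (c) the weight is 90 less the opposing 77 gives net 13, which does reach 10, so (c) meets the standard.
  All elements met at the final stage.
Every stage carried; the landlord prevails on this issue.
— Issue II —
Stage II.1 (tenant, a more-likely-than-not showing, weight exceeds 52): (d) net 44−7=37 ≤ 52 — fails; (e) net 72−27=45 ≤ 52 — fails.
  The tenant does not carry Stage II.1.
The analysis ends at Stage II.1; the landlord prevails on this issue.
Per-issue: Issue I → landlord; Issue II → landlord. The tenant must prevail on at least one issue; overall, the landlord prevails.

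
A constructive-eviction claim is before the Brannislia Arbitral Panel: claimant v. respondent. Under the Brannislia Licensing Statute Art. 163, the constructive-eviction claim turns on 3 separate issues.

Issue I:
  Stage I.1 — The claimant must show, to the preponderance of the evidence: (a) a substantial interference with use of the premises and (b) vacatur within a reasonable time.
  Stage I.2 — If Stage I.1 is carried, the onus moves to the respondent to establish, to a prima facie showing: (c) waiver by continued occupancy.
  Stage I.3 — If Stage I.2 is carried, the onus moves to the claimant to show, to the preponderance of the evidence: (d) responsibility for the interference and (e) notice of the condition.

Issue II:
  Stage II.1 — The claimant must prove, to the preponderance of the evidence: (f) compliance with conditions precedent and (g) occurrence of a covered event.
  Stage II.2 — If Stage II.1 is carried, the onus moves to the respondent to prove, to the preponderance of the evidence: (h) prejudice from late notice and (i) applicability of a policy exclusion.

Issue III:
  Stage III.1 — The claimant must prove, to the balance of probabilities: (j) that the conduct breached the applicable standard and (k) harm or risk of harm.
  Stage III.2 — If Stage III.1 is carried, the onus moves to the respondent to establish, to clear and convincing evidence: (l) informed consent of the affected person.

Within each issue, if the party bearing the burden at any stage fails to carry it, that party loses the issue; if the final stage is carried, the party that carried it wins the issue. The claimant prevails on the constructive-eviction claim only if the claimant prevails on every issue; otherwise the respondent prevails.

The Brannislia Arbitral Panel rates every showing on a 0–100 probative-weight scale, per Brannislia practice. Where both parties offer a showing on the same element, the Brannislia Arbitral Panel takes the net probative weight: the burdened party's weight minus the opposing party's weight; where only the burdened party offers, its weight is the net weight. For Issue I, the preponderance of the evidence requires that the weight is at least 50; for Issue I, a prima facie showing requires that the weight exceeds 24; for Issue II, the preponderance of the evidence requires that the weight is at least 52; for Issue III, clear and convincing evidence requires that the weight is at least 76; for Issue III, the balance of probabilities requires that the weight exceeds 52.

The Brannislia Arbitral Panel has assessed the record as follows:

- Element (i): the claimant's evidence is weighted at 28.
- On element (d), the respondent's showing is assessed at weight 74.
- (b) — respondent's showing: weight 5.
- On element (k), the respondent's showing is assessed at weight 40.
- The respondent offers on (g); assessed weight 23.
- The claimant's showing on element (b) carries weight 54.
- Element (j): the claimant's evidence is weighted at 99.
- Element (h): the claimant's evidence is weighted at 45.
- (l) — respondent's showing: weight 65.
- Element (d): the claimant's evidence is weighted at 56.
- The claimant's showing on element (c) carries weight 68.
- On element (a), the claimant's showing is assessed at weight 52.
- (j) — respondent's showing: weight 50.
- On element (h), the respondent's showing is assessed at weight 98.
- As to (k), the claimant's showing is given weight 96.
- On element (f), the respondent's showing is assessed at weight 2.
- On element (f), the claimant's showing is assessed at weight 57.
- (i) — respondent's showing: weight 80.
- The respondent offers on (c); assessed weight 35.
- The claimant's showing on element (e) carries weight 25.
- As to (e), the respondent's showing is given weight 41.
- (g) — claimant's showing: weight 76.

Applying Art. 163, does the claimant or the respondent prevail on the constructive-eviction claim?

respondent

— Issue I —
At Stage I.1 the claimant must meet the preponderance of the evidence (weight is at least 50): on (a) the weight is 52, which does reach 50, so (a) meets the standard; on (b) the weight is 54 less the opposing 5 gives net 49, which does not reach 50, so (b) does not meet the standard.
  The claimant does not carry Stage I.1.
The analysis ends at Stage I.1; the respondent prevails on this issue.
— Issue II —
Stage II.1 (claimant, the preponderance of the evidence, weight is at least 52): (f) net 57−2=55 ≥ 52 — meets; (g) net 76−23=53 ≥ 52 — meets.
  All elements met. The burden passes to the respondent.
Stage II.2 (respondent, the preponderance of the evidence, weight is at least 52): (h) net 98−45=53 ≥ 52 — meets; (i) net 80−28=52 ≥ 52 — meets.
  The respondent carries the last stage.
All stages carried — the respondent prevails on this issue.
— Issue III —
Stage III.1 (claimant, the balance of probabilities, weight exceeds 52): (j) net 99−50=49 ≤ 52 — fails; (k) net 96−40=56 > 52 — meets.
  Not every element is met, so the claimant fails to carry Stage III.1.
The analysis ends at Stage III.1; the respondent prevails on this issue.
Per-issue: Issue I → respondent; Issue II → respondent; Issue III → respondent. The claimant must prevail on every issue; overall, the respondent prevails.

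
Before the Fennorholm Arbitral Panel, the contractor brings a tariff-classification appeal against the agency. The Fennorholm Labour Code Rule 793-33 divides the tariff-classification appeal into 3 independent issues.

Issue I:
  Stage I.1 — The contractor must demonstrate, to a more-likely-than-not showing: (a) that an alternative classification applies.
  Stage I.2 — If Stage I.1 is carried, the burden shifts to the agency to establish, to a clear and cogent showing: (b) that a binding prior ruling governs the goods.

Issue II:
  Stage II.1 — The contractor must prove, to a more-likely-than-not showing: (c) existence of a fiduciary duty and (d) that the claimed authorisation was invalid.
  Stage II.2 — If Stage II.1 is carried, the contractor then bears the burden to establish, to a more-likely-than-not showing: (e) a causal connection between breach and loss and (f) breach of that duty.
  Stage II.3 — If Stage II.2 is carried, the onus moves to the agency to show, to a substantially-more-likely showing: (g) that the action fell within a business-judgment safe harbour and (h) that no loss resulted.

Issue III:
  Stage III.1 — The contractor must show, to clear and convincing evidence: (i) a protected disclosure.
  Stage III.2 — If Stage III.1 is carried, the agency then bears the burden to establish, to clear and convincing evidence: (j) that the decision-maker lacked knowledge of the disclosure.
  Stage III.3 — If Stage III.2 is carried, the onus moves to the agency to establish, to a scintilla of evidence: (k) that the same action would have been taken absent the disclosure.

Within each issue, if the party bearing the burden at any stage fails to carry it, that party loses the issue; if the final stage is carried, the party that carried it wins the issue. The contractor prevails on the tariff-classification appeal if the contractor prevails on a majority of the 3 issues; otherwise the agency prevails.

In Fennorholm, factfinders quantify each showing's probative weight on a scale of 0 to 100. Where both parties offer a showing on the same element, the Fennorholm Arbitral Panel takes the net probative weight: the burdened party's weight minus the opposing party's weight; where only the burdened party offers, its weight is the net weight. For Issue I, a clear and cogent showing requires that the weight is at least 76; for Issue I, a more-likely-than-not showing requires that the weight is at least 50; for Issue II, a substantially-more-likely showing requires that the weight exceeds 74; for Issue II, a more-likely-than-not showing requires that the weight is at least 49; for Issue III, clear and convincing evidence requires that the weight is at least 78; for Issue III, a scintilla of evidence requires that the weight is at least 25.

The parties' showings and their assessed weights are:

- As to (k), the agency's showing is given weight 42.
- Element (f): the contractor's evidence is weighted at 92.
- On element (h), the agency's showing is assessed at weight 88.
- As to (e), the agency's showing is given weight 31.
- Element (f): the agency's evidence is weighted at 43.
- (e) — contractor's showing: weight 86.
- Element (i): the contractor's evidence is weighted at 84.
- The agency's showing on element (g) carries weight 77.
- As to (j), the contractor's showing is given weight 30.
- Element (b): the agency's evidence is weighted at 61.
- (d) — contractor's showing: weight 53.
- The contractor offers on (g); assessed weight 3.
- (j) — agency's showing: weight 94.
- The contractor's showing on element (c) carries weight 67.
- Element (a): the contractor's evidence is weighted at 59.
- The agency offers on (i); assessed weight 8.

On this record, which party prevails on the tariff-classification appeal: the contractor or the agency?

contractor

— Issue I —
Stage I.1 (contractor, a more-likely-than-not showing, weight is at least 50): (a) 59 ≥ 50 — meets.
  Stage I.1 carried; the burden shifts to the agency.
Stage I.2 (agency, a clear and cogent showing, weight is at least 76): (b) 61 < 76 — fails.
  Not every element is met, so the agency fails to carry Stage I.2.
So the contractor prevails on this issue.
— Issue II —
Stage II.1 (contractor, a more-likely-than-not showing, weight is at least 49): (c) 67 ≥ 49 — meets; (d) 53 ≥ 49 — meets.
  Stage II.1 is satisfied; the contractor continues to bear the burden.
Stage II.2 (contractor, a more-likely-than-not showing, weight is at least 49): (e) net 86−31=55 ≥ 49 — meets; (f) net 92−43=49 ≥ 49 — meets.
  The contractor carries Stage II.2; the agency now bears the burden.
Stage II.3 (agency, a substantially-more-likely showing, weight exceeds 74): (g) net 77−3=74 ≤ 74 — fails; (h) 88 > 74 — meets.
  Not every element is met, so the agency fails to carry Stage II.3.
The contractor prevails on this issue.
— Issue III —
Stage III.1 — burden on contractor; standard: clear and convincing evidence (weight is at least 78).
    (i): 84 − 8 = 76 < 78 [not met]
  Not every element is met, so the contractor fails to carry Stage III.1.
The agency prevails on this issue.
Per-issue: Issue I → contractor; Issue II → contractor; Issue III → agency. The contractor must prevail on a majority of issues; overall, the contractor prevails.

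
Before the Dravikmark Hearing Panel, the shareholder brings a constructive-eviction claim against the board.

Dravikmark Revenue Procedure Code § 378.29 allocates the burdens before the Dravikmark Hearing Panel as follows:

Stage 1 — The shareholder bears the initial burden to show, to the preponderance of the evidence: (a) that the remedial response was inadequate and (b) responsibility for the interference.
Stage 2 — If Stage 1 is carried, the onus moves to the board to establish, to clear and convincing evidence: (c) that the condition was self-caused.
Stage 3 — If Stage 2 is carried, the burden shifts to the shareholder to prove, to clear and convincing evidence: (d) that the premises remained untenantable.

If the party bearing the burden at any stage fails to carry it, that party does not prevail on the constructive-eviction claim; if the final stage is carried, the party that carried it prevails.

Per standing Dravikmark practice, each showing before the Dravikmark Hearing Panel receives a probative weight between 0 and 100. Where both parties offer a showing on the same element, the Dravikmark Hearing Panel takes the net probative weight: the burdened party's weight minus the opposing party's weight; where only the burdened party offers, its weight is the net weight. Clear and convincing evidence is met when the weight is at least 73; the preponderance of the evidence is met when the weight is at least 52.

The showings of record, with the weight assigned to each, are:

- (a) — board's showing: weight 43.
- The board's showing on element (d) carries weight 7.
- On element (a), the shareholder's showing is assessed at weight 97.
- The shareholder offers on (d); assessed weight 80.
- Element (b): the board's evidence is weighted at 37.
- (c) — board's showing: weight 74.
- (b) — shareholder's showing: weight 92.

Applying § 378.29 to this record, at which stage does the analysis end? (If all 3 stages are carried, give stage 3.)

Stage 1 — burden on shareholder; standard: the preponderance of the evidence (weight is at least 52).
    (a): 97 − 43 = 54 ≥ 52 [met]
    (b): 92 − 37 = 55 ≥ 52 [met]
  Stage 1 carried; the burden shifts to the board.
Stage 2 — burden on board; standard: clear and convincing evidence (weight is at least 73).
    (c): 74 ≥ 73 [met]
  Stage 2 carried; the burden shifts to the shareholder.
Stage 3 — burden on shareholder; standard: clear and convincing evidence (weight is at least 73).
    (d): 80 − 7 = 73 ≥ 73 [met]
  All elements met at the final stage.
With every stage satisfied, the shareholder prevails.

stage 3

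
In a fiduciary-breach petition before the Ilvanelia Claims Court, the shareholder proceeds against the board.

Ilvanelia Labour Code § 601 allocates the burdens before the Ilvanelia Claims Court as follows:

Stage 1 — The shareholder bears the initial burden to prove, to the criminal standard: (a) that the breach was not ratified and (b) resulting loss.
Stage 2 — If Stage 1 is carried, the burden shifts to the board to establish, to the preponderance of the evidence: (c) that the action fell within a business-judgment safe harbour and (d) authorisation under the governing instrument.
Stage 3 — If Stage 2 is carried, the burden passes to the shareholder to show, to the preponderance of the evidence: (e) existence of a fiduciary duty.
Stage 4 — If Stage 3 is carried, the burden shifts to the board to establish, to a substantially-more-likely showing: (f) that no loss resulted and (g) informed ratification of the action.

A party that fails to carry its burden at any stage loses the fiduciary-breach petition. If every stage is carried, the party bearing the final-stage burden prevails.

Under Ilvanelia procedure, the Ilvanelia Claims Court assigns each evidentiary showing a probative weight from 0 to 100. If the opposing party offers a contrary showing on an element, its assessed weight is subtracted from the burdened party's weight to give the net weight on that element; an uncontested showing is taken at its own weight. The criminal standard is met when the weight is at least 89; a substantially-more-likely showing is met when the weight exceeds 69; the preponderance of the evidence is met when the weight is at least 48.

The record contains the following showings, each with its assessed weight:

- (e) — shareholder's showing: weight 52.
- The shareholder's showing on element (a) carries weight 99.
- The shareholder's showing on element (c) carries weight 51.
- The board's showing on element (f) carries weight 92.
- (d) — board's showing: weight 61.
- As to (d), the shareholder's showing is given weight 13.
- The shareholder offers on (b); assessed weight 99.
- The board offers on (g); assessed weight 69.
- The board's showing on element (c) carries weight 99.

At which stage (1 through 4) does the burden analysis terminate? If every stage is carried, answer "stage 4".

stage 4

Stage 1 (shareholder, the criminal standard, weight is at least 89): (a) 99 ≥ 89 — meets; (b) 99 ≥ 89 — meets.
  Stage 1 carried; the burden shifts to the board.
Stage 2 (board, the preponderance of the evidence, weight is at least 48): (c) net 99−51=48 ≥ 48 — meets; (d) net 61−13=48 ≥ 48 — meets.
  The board carries Stage 2; the shareholder now bears the burden.
Stage 3 (shareholder, the preponderance of the evidence, weight is at least 48): (e) 52 ≥ 48 — meets.
  Stage 3 carried; the burden shifts to the board.
Stage 4 (board, a substantially-more-likely showing, weight exceeds 69): (f) 92 > 69 — meets; (g) 69 ≤ 69 — fails.
  Not every element is met, so the board fails to carry Stage 4.
The shareholder prevails.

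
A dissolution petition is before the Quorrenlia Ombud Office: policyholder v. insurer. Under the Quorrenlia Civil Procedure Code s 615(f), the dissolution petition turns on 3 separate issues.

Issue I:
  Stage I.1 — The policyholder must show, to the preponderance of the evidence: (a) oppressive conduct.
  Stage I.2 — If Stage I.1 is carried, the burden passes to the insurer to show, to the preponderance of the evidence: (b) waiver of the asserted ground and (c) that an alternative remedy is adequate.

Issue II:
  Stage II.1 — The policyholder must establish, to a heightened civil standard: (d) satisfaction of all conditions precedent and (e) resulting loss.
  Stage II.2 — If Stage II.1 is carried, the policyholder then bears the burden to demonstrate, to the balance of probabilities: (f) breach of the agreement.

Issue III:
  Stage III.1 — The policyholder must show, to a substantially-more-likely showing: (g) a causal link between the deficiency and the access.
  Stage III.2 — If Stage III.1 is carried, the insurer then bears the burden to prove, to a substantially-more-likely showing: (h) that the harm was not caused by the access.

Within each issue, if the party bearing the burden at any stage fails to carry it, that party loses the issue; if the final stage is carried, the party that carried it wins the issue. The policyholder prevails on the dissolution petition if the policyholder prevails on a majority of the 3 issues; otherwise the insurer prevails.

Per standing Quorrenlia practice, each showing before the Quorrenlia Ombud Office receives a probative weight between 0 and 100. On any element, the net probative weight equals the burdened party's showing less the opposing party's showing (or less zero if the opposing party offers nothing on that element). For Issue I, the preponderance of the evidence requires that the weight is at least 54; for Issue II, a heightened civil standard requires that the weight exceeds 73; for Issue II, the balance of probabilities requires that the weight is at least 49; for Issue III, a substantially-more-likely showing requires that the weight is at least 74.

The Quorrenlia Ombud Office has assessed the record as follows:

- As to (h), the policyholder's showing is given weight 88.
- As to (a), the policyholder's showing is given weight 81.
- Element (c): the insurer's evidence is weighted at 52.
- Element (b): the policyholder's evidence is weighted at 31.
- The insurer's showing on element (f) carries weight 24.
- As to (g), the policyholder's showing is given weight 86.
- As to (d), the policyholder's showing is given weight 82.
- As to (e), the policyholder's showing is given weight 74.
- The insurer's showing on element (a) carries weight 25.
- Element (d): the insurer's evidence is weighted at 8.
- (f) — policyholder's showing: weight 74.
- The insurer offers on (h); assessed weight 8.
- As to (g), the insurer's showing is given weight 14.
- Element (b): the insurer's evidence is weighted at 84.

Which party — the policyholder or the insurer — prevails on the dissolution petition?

— Issue I —
Stage I.1 (policyholder, the preponderance of the evidence, weight is at least 54): (a) net 81−25=56 ≥ 54 — meets.
  The policyholder carries Stage I.1; the insurer now bears the burden.
Stage I.2 (insurer, the preponderance of the evidence, weight is at least 54): (b) net 84−31=53 < 54 — fails; (c) 52 < 54 — fails.
  Stage I.2 not carried; the insurer fails its burden.
The analysis ends at Stage I.2; the policyholder prevails on this issue.
— Issue II —
Stage II.1 — burden on policyholder; standard: a heightened civil standard (weight exceeds 73).
    (d): 82 − 8 = 74 > 73 [met]
    (e): 74 > 73 [met]
  Stage II.1 carried; the burden remains with the policyholder.
Stage II.2 — burden on policyholder; standard: the balance of probabilities (weight is at least 49).
    (f): 74 − 24 = 50 ≥ 49 [met]
  All elements met at the final stage.
With every stage satisfied, the policyholder prevails on this issue.
— Issue III —
Stage III.1 (policyholder, a substantially-more-likely showing, weight is at least 74): (g) net 86−14=72 < 74 — fails.
  Not every element is met, so the policyholder fails to carry Stage III.1.
The insurer prevails on this issue.
Per-issue: Issue I → policyholder; Issue II → policyholder; Issue III → insurer. The policyholder must prevail on a majority of issues; overall, the policyholder prevails.

policyholder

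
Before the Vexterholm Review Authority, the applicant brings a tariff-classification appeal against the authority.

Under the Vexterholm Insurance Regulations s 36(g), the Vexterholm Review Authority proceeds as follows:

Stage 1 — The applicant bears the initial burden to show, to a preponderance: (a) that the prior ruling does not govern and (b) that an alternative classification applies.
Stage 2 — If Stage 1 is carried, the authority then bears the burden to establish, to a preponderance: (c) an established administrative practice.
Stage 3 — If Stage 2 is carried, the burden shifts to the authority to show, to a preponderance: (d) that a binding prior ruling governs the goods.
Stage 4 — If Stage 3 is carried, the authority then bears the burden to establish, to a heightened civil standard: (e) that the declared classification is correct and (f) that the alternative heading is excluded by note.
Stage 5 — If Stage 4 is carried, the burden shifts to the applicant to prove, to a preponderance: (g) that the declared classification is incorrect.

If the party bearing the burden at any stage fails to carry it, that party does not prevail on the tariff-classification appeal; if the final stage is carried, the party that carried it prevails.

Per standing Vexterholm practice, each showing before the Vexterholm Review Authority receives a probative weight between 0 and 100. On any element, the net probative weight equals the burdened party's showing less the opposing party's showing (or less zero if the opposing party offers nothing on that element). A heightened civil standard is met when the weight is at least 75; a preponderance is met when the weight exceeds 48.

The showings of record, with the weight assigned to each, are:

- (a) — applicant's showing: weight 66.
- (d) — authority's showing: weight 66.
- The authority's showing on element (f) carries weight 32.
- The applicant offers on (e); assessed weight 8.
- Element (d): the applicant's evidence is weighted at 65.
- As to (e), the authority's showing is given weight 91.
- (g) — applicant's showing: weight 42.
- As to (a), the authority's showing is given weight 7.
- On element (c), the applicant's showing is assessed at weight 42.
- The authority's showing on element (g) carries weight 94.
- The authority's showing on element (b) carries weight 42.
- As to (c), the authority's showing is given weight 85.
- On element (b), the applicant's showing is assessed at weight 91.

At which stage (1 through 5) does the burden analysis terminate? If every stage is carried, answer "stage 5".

At Stage 1 the applicant must meet a preponderance (weight exceeds 48): on (a) the weight is 66 less the opposing 7 gives net 59, which does exceed 48, so (a) meets the standard; on (b) the weight is 91 less the opposing 42 gives net 49, which does exceed 48, so (b) meets the standard.
  Stage 1 is satisfied; the onus moves to the authority.
At Stage 2 the authority must meet a preponderance (weight exceeds 48): on (c) the weight is 85 less the opposing 42 gives net 43, which does not exceed 48, so (c) does not meet the standard.
  Not every element is met, so the authority fails to carry Stage 2.
The applicant prevails.

stage 2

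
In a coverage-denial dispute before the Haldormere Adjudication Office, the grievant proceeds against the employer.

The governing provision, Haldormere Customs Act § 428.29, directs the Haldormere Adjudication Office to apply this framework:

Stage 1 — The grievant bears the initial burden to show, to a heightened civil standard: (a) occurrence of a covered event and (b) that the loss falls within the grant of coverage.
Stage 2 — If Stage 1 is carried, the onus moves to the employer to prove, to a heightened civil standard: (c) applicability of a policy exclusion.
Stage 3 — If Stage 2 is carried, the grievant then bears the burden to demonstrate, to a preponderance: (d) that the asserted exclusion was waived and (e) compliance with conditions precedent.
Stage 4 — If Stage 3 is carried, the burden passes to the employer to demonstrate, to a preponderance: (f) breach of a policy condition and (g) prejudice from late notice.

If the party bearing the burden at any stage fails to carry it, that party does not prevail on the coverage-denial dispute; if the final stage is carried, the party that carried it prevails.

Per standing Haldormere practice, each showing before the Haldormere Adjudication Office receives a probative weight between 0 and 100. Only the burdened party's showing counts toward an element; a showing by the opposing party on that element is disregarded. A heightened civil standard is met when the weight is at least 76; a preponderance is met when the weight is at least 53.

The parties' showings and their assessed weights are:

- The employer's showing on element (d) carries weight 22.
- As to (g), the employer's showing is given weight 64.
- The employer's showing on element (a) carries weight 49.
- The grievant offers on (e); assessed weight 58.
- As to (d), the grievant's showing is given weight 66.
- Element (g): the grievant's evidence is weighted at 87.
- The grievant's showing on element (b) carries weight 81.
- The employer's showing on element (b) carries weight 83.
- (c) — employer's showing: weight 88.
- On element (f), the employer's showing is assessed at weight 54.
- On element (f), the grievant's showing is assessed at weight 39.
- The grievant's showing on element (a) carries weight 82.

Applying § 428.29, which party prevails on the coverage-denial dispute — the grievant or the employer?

employer

At Stage 1 the grievant must meet a heightened civil standard (weight is at least 76): on (a) the weight is 82 (the employer's 49 is given no effect), which does reach 76, so (a) meets the standard; on (b) the weight is 81 (the employer's 83 is given no effect), ≥ 76, so (b) meets the standard.
  Stage 1 carried; the burden shifts to the employer.
At Stage 2 the employer must meet a heightened civil standard (weight is at least 76): on (c) the weight is 88, ≥ 76, so (c) meets the standard.
  Stage 2 carried; the burden shifts to the grievant.
At Stage 3 the grievant must meet a preponderance (weight is at least 53): on (d) the weight is 66 (the employer's 22 is given no effect), which does reach 53, so (d) meets the standard; on (e) the weight is 58, which does reach 53, so (e) meets the standard.
  The grievant carries Stage 3; the employer now bears the burden.
At Stage 4 the employer must meet a preponderance (weight is at least 53): on (f) the weight is 54 (the grievant's 39 is given no effect), ≥ 53, so (f) meets the standard; on (g) the weight is 64 (the grievant's 87 is given no effect), ≥ 53, so (g) meets the standard.
  Stage 4 carried; the final stage is satisfied.
All stages carried — the employer prevails.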